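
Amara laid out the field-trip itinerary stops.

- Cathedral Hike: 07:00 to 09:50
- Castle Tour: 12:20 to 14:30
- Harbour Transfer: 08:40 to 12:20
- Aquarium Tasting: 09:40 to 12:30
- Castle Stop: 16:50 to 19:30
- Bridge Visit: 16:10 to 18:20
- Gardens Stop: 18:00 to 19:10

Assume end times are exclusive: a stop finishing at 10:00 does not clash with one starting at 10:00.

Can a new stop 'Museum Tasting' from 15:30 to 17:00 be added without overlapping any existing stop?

No — it overlaps Bridge Visit, Castle Stop

Cathedral Hike: ends 09:50 at or before Museum Tasting starts 15:30 → clear.
Harbour Transfer: ends 12:20 at or before Museum Tasting starts 15:30 → clear.
Aquarium Tasting: ends 12:30 at or before Museum Tasting starts 15:30 → clear.
Castle Tour: ends 14:30 at or before Museum Tasting starts 15:30 → clear.
Bridge Visit: starts 16:10 before Museum Tasting ends 17:00, and ends 18:20 after Museum Tasting starts 15:30 → overlap.
Castle Stop: starts 16:50 before Museum Tasting ends 17:00, and ends 19:30 after Museum Tasting starts 15:30 → overlap.
Gardens Stop: starts 18:00 at or after Museum Tasting ends 17:00 → clear.
Museum Tasting overlaps Castle Stop, Bridge Visit.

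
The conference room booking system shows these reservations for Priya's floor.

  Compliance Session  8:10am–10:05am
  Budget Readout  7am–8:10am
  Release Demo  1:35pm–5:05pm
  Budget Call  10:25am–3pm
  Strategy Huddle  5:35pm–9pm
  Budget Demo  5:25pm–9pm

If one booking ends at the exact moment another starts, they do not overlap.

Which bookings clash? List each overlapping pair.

Sorted by start: Budget Readout, Compliance Session, Budget Call, Release Demo, Budget Demo, Strategy Huddle.
Compliance Session starts exactly when Budget Readout ends (back-to-back, no overlap), so nothing later overlaps Budget Readout either.
Budget Call starts after Compliance Session ends, so nothing later overlaps Compliance Session either.
Release Demo starts before Budget Call ends → Budget Call and Release Demo overlap.
Budget Demo starts after Budget Call ends, so nothing later overlaps Budget Call either.
Budget Demo starts after Release Demo ends, so nothing later overlaps Release Demo either.
Strategy Huddle starts before Budget Demo ends → Budget Demo and Strategy Huddle overlap.

Budget Call & Release Demo, Budget Demo & Strategy Huddle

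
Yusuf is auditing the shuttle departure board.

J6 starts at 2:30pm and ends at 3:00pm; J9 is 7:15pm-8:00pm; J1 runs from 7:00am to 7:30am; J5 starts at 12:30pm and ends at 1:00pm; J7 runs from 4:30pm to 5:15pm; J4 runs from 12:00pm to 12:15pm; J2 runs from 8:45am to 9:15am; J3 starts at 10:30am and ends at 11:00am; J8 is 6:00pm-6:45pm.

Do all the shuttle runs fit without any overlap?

Yes

Sorted by start: J1, J2, J3, J4, J5, J6, J7, J8, J9.
J2 starts after J1 ends — done with J1.
J3 starts after J2 ends — done with J2.
J4 starts after J3 ends — done with J3.
J5 starts after J4 ends — done with J4.
J6 starts after J5 ends — done with J5.
J7 starts after J6 ends — done with J6.
J8 starts after J7 ends — done with J7.
J9 starts after J8 ends.
Every pair is clear; the schedule has no overlaps.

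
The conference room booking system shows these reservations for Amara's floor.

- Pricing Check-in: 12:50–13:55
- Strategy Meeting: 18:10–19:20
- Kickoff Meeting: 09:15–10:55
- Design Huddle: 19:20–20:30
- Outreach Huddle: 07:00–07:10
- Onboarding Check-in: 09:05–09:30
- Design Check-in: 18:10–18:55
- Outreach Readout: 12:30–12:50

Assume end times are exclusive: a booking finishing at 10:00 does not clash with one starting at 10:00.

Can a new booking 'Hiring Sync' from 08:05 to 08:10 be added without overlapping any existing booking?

Outreach Huddle: ends 07:10 at or before Hiring Sync starts 08:05 → clear.
Onboarding Check-in: starts 09:05 at or after Hiring Sync ends 08:10 → clear.
Kickoff Meeting: starts 09:15 at or after Hiring Sync ends 08:10 → clear.
Outreach Readout: starts 12:30 at or after Hiring Sync ends 08:10 → clear.
Pricing Check-in: starts 12:50 at or after Hiring Sync ends 08:10 → clear.
Design Check-in: starts 18:10 at or after Hiring Sync ends 08:10 → clear.
Strategy Meeting: starts 18:10 at or after Hiring Sync ends 08:10 → clear.
Design Huddle: starts 19:20 at or after Hiring Sync ends 08:10 → clear.

Yes — the slot is free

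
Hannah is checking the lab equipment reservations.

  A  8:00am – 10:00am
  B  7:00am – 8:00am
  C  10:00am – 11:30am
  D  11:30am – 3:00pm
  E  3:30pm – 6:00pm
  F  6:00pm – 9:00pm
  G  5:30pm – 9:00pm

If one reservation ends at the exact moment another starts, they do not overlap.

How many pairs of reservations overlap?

Sorted by start: B, A, C, D, E, G, F.
A starts exactly when B ends (back-to-back, no overlap); B is clear from here.
C starts exactly when A ends (back-to-back, no overlap); A is clear from here.
D starts exactly when C ends (back-to-back, no overlap); C is clear from here.
E starts after D ends; D is clear from here.
G starts before E ends → E and G overlap.
F starts exactly when E ends (back-to-back, no overlap).
F starts before G ends → G and F overlap.
Overlapping pairs: E & G, F & G — 2 in total.

2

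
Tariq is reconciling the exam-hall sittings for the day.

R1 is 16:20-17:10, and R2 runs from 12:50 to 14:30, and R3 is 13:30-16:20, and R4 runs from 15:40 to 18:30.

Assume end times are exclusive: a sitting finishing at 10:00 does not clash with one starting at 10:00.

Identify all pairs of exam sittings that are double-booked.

Sorted by start: R2, R3, R4, R1.
R3 starts before R2 ends → R2 and R3 overlap.
R4 starts after R2 ends, so R2 has no further overlaps.
R4 starts before R3 ends → R3 and R4 overlap.
R1 starts exactly when R3 ends (back-to-back, no overlap).
R1 starts before R4 ends → R4 and R1 overlap.

R1 & R4, R2 & R3, R3 & R4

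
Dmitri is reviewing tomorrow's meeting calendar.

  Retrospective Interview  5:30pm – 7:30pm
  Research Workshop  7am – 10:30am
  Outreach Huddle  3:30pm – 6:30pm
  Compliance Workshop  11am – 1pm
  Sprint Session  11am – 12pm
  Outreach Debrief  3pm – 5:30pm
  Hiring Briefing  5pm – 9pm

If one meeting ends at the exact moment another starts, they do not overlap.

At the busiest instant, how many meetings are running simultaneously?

3

Sweep the timeline, counting +1 at each start and −1 at each end (ends before starts at a tie):
7am start Research Workshop → 1
10:30am end Research Workshop → 0
11am start Compliance Workshop → 1
11am start Sprint Session → 2
12pm end Sprint Session → 1
1pm end Compliance Workshop → 0
3pm start Outreach Debrief → 1
3:30pm start Outreach Huddle → 2
5pm start Hiring Briefing → 3
5:30pm end Outreach Debrief → 2
5:30pm start Retrospective Interview → 3
6:30pm end Outreach Huddle → 2
7:30pm end Retrospective Interview → 1
9pm end Hiring Briefing → 0
Peak is 3, at 5pm (Hiring Briefing, Outreach Debrief, Outreach Huddle).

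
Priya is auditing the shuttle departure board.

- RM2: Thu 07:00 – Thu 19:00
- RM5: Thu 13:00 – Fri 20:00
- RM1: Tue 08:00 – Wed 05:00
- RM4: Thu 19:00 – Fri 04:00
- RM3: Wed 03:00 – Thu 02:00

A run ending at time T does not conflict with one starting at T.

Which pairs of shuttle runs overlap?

Check each pair: they overlap iff neither finishes before the other starts.
Sorted by start: RM1, RM3, RM2, RM5, RM4.
RM3 starts before RM1 ends → RM1 and RM3 overlap.
RM2 starts after RM1 ends; RM1 is clear from here.
RM2 starts after RM3 ends; RM3 is clear from here.
RM5 starts before RM2 ends → RM2 and RM5 overlap.
RM4 starts exactly when RM2 ends (back-to-back, no overlap).
RM4 starts before RM5 ends → RM5 and RM4 overlap.

RM1 & RM3, RM2 & RM5, RM4 & RM5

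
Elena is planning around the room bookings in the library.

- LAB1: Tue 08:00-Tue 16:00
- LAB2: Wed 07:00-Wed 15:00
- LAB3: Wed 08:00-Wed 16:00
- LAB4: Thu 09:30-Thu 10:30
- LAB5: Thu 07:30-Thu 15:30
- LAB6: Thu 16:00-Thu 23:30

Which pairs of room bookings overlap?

LAB2 & LAB3, LAB4 & LAB5

Sorted by start: LAB1, LAB2, LAB3, LAB5, LAB4, LAB6.
LAB2 starts after LAB1 ends — done with LAB1.
LAB3 starts before LAB2 ends → LAB2 and LAB3 overlap.
LAB5 starts after LAB2 ends — done with LAB2.
LAB5 starts after LAB3 ends — done with LAB3.
LAB4 starts before LAB5 ends → LAB5 and LAB4 overlap.
LAB6 starts after LAB5 ends.
LAB6 starts after LAB4 ends.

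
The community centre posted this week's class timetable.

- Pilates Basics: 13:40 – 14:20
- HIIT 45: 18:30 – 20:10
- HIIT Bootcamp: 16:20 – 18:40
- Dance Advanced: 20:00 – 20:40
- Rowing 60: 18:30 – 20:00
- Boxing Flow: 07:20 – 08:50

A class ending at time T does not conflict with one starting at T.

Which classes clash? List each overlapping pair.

Sorted by start: Boxing Flow, Pilates Basics, HIIT Bootcamp, HIIT 45, Rowing 60, Dance Advanced.
Pilates Basics starts after Boxing Flow ends, so nothing later overlaps Boxing Flow either.
HIIT Bootcamp starts after Pilates Basics ends, so nothing later overlaps Pilates Basics either.
HIIT 45 starts before HIIT Bootcamp ends → HIIT Bootcamp and HIIT 45 overlap.
Rowing 60 starts before HIIT Bootcamp ends → HIIT Bootcamp and Rowing 60 overlap.
Dance Advanced starts after HIIT Bootcamp ends.
Rowing 60 starts before HIIT 45 ends → HIIT 45 and Rowing 60 overlap.
Dance Advanced starts before HIIT 45 ends → HIIT 45 and Dance Advanced overlap.
Dance Advanced starts exactly when Rowing 60 ends (back-to-back, no overlap).

Dance Advanced & HIIT 45, HIIT 45 & HIIT Bootcamp, HIIT 45 & Rowing 60, HIIT Bootcamp & Rowing 60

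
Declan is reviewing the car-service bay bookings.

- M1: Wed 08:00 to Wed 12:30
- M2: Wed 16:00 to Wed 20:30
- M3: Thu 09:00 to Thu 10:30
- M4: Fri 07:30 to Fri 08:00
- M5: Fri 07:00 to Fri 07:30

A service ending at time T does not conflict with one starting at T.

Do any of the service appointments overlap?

Two intervals overlap when each starts before the other ends.
Sorted by start: M1, M2, M3, M5, M4.
M2 starts after M1 ends — done with M1.
M3 starts after M2 ends — done with M2.
M5 starts after M3 ends — done with M3.
M4 starts exactly when M5 ends (back-to-back, no overlap).
Every pair is clear; the schedule has no overlaps.

No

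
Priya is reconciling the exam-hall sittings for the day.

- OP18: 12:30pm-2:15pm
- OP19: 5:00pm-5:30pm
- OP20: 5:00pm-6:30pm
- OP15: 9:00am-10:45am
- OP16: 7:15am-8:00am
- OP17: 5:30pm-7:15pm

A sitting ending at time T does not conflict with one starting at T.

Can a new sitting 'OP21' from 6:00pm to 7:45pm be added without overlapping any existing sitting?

No — it overlaps OP17, OP20

OP16: ends 8:00am at or before OP21 starts 6:00pm → clear.
OP15: ends 10:45am at or before OP21 starts 6:00pm → clear.
OP18: ends 2:15pm at or before OP21 starts 6:00pm → clear.
OP19: ends 5:30pm at or before OP21 starts 6:00pm → clear.
OP20: starts 5:00pm before OP21 ends 7:45pm, and ends 6:30pm after OP21 starts 6:00pm → overlap.
OP17: starts 5:30pm before OP21 ends 7:45pm, and ends 7:15pm after OP21 starts 6:00pm → overlap.
OP21 overlaps OP17, OP20.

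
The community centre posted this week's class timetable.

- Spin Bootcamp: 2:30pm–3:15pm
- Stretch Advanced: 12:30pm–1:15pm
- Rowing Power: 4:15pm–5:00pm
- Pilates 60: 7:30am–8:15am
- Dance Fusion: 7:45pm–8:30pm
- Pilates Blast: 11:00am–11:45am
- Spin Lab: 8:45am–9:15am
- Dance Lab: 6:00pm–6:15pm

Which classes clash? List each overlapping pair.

no conflicts

Check each pair: they overlap iff neither finishes before the other starts.
Sorted by start: Pilates 60, Spin Lab, Pilates Blast, Stretch Advanced, Spin Bootcamp, Rowing Power, Dance Lab, Dance Fusion.
Spin Lab starts after Pilates 60 ends, so Pilates 60 has no further overlaps.
Pilates Blast starts after Spin Lab ends, so Spin Lab has no further overlaps.
Stretch Advanced starts after Pilates Blast ends, so Pilates Blast has no further overlaps.
Spin Bootcamp starts after Stretch Advanced ends, so Stretch Advanced has no further overlaps.
Rowing Power starts after Spin Bootcamp ends, so Spin Bootcamp has no further overlaps.
Dance Lab starts after Rowing Power ends, so Rowing Power has no further overlaps.
Dance Fusion starts after Dance Lab ends.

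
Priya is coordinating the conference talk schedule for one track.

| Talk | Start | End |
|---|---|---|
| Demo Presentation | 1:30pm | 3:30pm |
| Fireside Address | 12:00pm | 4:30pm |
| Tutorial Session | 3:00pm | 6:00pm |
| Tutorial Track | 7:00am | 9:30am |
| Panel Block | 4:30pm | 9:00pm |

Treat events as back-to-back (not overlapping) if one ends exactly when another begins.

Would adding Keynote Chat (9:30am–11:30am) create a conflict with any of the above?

No — it doesn't clash with anything

Tutorial Track: ends 9:30am at or before Keynote Chat starts 9:30am → clear.
Fireside Address: starts 12:00pm at or after Keynote Chat ends 11:30am → clear.
Demo Presentation: starts 1:30pm at or after Keynote Chat ends 11:30am → clear.
Tutorial Session: starts 3:00pm at or after Keynote Chat ends 11:30am → clear.
Panel Block: starts 4:30pm at or after Keynote Chat ends 11:30am → clear.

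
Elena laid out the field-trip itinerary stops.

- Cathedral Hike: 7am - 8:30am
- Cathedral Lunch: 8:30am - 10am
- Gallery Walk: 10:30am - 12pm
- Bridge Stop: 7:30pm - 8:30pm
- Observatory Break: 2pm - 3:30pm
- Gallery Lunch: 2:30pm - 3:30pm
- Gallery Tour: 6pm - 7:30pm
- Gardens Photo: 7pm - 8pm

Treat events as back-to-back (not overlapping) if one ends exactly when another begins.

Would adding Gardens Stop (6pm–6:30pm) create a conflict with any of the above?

Cathedral Hike: ends 8:30am at or before Gardens Stop starts 6pm → clear.
Cathedral Lunch: ends 10am at or before Gardens Stop starts 6pm → clear.
Gallery Walk: ends 12pm at or before Gardens Stop starts 6pm → clear.
Observatory Break: ends 3:30pm at or before Gardens Stop starts 6pm → clear.
Gallery Lunch: ends 3:30pm at or before Gardens Stop starts 6pm → clear.
Gallery Tour: starts 6pm before Gardens Stop ends 6:30pm, and ends 7:30pm after Gardens Stop starts 6pm → overlap.
Gardens Photo: starts 7pm at or after Gardens Stop ends 6:30pm → clear.
Bridge Stop: starts 7:30pm at or after Gardens Stop ends 6:30pm → clear.
Gardens Stop overlaps Gallery Tour.

Yes — it overlaps Gallery Tour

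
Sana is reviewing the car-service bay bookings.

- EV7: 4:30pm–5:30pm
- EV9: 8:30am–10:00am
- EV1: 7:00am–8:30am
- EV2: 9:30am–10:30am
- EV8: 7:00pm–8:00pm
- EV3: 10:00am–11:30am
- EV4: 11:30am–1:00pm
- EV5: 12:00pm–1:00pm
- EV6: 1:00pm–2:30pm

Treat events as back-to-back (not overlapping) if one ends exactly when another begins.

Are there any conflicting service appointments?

Check each pair: they overlap iff neither finishes before the other starts.
Sorted by start: EV1, EV9, EV2, EV3, EV4, EV5, EV6, EV7, EV8.
EV9 starts exactly when EV1 ends (back-to-back, no overlap), so EV1 has no further overlaps.
EV2 starts before EV9 ends → EV9 and EV2 overlap.
That's a conflict, so the schedule is not conflict-free.

Yes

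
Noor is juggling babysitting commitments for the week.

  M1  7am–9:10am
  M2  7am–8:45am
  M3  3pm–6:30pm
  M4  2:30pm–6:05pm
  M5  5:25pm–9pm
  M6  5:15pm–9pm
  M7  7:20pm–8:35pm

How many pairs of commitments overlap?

Sorted by start: M1, M2, M4, M3, M6, M5, M7.
M2 starts before M1 ends → M1 and M2 overlap.
M4 starts after M1 ends — done with M1.
M4 starts after M2 ends — done with M2.
M3 starts before M4 ends → M4 and M3 overlap.
M6 starts before M4 ends → M4 and M6 overlap.
M5 starts before M4 ends → M4 and M5 overlap.
M7 starts after M4 ends.
M6 starts before M3 ends → M3 and M6 overlap.
M5 starts before M3 ends → M3 and M5 overlap.
M7 starts after M3 ends.
M5 starts before M6 ends → M6 and M5 overlap.
M7 starts before M6 ends → M6 and M7 overlap.
M7 starts before M5 ends → M5 and M7 overlap.
Overlapping pairs: M1 & M2, M3 & M4, M3 & M5, M3 & M6, M4 & M5, M4 & M6, M5 & M6, M5 & M7, M6 & M7 — 9 in total.

9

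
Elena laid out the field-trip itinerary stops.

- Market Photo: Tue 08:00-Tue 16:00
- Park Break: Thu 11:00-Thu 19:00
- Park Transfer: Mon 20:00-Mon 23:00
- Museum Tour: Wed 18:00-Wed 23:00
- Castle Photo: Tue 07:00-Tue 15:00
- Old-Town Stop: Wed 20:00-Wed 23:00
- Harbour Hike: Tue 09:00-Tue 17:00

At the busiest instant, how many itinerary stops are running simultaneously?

Sort all start/end points and keep a running count:
Mon 20:00 start Park Transfer → 1
Mon 23:00 end Park Transfer → 0
Tue 07:00 start Castle Photo → 1
Tue 08:00 start Market Photo → 2
Tue 09:00 start Harbour Hike → 3
Tue 15:00 end Castle Photo → 2
Tue 16:00 end Market Photo → 1
Tue 17:00 end Harbour Hike → 0
Wed 18:00 start Museum Tour → 1
Wed 20:00 start Old-Town Stop → 2
Wed 23:00 end Museum Tour → 1
Wed 23:00 end Old-Town Stop → 0
Thu 11:00 start Park Break → 1
Thu 19:00 end Park Break → 0
Peak is 3, at Tue 09:00 (Castle Photo, Harbour Hike, Market Photo).

3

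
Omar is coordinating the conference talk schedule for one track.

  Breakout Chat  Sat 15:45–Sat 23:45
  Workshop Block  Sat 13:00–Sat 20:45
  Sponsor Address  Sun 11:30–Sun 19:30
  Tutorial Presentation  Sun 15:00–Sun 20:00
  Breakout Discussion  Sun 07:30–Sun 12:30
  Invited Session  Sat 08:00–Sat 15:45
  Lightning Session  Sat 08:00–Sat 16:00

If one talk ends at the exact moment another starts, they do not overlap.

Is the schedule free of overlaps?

No

Sorted by start: Lightning Session, Invited Session, Workshop Block, Breakout Chat, Breakout Discussion, Sponsor Address, Tutorial Presentation.
Invited Session starts before Lightning Session ends → Lightning Session and Invited Session overlap.
That's a conflict, so the schedule is not conflict-free.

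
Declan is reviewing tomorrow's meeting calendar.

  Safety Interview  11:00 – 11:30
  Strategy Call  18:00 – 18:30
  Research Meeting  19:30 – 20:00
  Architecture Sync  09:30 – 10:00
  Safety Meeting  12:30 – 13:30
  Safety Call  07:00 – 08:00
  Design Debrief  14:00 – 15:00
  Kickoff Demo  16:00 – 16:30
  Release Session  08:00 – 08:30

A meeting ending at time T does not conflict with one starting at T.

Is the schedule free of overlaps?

Sorted by start: Safety Call, Release Session, Architecture Sync, Safety Interview, Safety Meeting, Design Debrief, Kickoff Demo, Strategy Call, Research Meeting.
Release Session starts exactly when Safety Call ends (back-to-back, no overlap), so nothing later overlaps Safety Call either.
Architecture Sync starts after Release Session ends, so nothing later overlaps Release Session either.
Safety Interview starts after Architecture Sync ends, so nothing later overlaps Architecture Sync either.
Safety Meeting starts after Safety Interview ends, so nothing later overlaps Safety Interview either.
Design Debrief starts after Safety Meeting ends, so nothing later overlaps Safety Meeting either.
Kickoff Demo starts after Design Debrief ends, so nothing later overlaps Design Debrief either.
Strategy Call starts after Kickoff Demo ends, so nothing later overlaps Kickoff Demo either.
Research Meeting starts after Strategy Call ends.
Every pair is clear; the schedule has no overlaps.

Yes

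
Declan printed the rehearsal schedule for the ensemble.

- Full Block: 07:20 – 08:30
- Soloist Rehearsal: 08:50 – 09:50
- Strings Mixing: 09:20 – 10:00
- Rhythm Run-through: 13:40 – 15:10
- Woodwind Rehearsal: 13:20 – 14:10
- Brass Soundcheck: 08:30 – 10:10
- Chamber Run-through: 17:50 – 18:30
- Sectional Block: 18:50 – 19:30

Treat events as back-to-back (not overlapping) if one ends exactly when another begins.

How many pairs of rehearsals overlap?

Sorted by start: Full Block, Brass Soundcheck, Soloist Rehearsal, Strings Mixing, Woodwind Rehearsal, Rhythm Run-through, Chamber Run-through, Sectional Block.
Brass Soundcheck starts exactly when Full Block ends (back-to-back, no overlap); Full Block is clear from here.
Soloist Rehearsal starts before Brass Soundcheck ends → Brass Soundcheck and Soloist Rehearsal overlap.
Strings Mixing starts before Brass Soundcheck ends → Brass Soundcheck and Strings Mixing overlap.
Woodwind Rehearsal starts after Brass Soundcheck ends; Brass Soundcheck is clear from here.
Strings Mixing starts before Soloist Rehearsal ends → Soloist Rehearsal and Strings Mixing overlap.
Woodwind Rehearsal starts after Soloist Rehearsal ends; Soloist Rehearsal is clear from here.
Woodwind Rehearsal starts after Strings Mixing ends; Strings Mixing is clear from here.
Rhythm Run-through starts before Woodwind Rehearsal ends → Woodwind Rehearsal and Rhythm Run-through overlap.
Chamber Run-through starts after Woodwind Rehearsal ends; Woodwind Rehearsal is clear from here.
Chamber Run-through starts after Rhythm Run-through ends; Rhythm Run-through is clear from here.
Sectional Block starts after Chamber Run-through ends.
Overlapping pairs: Brass Soundcheck & Soloist Rehearsal, Brass Soundcheck & Strings Mixing, Rhythm Run-through & Woodwind Rehearsal, Soloist Rehearsal & Strings Mixing — 4 in total.

4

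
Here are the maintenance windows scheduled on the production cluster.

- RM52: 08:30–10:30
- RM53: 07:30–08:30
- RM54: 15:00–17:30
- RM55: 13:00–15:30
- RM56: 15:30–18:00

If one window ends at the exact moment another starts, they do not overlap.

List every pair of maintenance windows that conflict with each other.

Sorted by start: RM53, RM52, RM55, RM54, RM56.
RM52 starts exactly when RM53 ends (back-to-back, no overlap); RM53 is clear from here.
RM55 starts after RM52 ends; RM52 is clear from here.
RM54 starts before RM55 ends → RM55 and RM54 overlap.
RM56 starts exactly when RM55 ends (back-to-back, no overlap).
RM56 starts before RM54 ends → RM54 and RM56 overlap.

RM54 & RM55, RM54 & RM56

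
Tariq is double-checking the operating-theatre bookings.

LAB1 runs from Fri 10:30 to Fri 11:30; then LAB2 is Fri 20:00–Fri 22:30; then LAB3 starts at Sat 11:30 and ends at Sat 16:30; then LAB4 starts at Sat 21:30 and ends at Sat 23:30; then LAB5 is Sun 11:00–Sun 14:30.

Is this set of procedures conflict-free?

Check each pair: they overlap iff neither finishes before the other starts.
Sorted by start: LAB1, LAB2, LAB3, LAB4, LAB5.
LAB2 starts after LAB1 ends, so nothing later overlaps LAB1 either.
LAB3 starts after LAB2 ends, so nothing later overlaps LAB2 either.
LAB4 starts after LAB3 ends, so nothing later overlaps LAB3 either.
LAB5 starts after LAB4 ends.
Every pair is clear; the schedule has no overlaps.

Yes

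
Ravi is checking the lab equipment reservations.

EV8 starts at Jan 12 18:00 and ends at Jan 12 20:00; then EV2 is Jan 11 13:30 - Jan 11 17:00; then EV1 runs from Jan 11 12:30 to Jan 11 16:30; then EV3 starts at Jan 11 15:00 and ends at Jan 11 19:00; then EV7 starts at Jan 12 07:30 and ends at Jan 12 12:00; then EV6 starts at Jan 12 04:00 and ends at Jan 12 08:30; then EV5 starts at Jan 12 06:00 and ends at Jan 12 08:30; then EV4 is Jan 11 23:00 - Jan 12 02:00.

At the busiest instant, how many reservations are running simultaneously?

3

Walk through starts and ends in time order (an end at T is processed before a start at T):
Jan 11 12:30 start EV1 → 1
Jan 11 13:30 start EV2 → 2
Jan 11 15:00 start EV3 → 3
Jan 11 16:30 end EV1 → 2
Jan 11 17:00 end EV2 → 1
Jan 11 19:00 end EV3 → 0
Jan 11 23:00 start EV4 → 1
Jan 12 02:00 end EV4 → 0
Jan 12 04:00 start EV6 → 1
Jan 12 06:00 start EV5 → 2
Jan 12 07:30 start EV7 → 3
Jan 12 08:30 end EV5 → 2
Jan 12 08:30 end EV6 → 1
Jan 12 12:00 end EV7 → 0
Jan 12 18:00 start EV8 → 1
Jan 12 20:00 end EV8 → 0
Peak is 3, at Jan 11 15:00 (EV1, EV2, EV3).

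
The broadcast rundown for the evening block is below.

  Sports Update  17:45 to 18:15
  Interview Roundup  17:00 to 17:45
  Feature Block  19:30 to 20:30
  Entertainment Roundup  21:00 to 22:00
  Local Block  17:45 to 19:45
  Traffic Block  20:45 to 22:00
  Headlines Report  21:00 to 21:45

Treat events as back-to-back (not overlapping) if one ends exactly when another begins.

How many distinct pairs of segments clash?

Sorted by start: Interview Roundup, Sports Update, Local Block, Feature Block, Traffic Block, Entertainment Roundup, Headlines Report.
Sports Update starts exactly when Interview Roundup ends (back-to-back, no overlap), so Interview Roundup has no further overlaps.
Local Block starts before Sports Update ends → Sports Update and Local Block overlap.
Feature Block starts after Sports Update ends, so Sports Update has no further overlaps.
Feature Block starts before Local Block ends → Local Block and Feature Block overlap.
Traffic Block starts after Local Block ends, so Local Block has no further overlaps.
Traffic Block starts after Feature Block ends, so Feature Block has no further overlaps.
Entertainment Roundup starts before Traffic Block ends → Traffic Block and Entertainment Roundup overlap.
Headlines Report starts before Traffic Block ends → Traffic Block and Headlines Report overlap.
Headlines Report starts before Entertainment Roundup ends → Entertainment Roundup and Headlines Report overlap.
Overlapping pairs: Entertainment Roundup & Headlines Report, Entertainment Roundup & Traffic Block, Feature Block & Local Block, Headlines Report & Traffic Block, Local Block & Sports Update — 5 in total.

5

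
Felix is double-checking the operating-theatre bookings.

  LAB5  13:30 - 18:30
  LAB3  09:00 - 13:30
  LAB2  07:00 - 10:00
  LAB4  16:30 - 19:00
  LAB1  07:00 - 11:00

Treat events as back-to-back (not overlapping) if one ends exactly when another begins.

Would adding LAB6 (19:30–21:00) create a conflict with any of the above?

LAB1: ends 11:00 at or before LAB6 starts 19:30 → clear.
LAB2: ends 10:00 at or before LAB6 starts 19:30 → clear.
LAB3: ends 13:30 at or before LAB6 starts 19:30 → clear.
LAB5: ends 18:30 at or before LAB6 starts 19:30 → clear.
LAB4: ends 19:00 at or before LAB6 starts 19:30 → clear.

No — it doesn't clash with anything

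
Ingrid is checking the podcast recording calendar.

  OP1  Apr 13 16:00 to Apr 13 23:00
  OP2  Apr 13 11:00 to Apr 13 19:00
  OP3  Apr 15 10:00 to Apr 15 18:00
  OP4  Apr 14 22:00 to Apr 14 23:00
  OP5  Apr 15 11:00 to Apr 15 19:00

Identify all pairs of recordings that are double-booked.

Sorted by start: OP2, OP1, OP4, OP3, OP5.
OP1 starts before OP2 ends → OP2 and OP1 overlap.
OP4 starts after OP2 ends, so OP2 has no further overlaps.
OP4 starts after OP1 ends, so OP1 has no further overlaps.
OP3 starts after OP4 ends, so OP4 has no further overlaps.
OP5 starts before OP3 ends → OP3 and OP5 overlap.

OP1 & OP2, OP3 & OP5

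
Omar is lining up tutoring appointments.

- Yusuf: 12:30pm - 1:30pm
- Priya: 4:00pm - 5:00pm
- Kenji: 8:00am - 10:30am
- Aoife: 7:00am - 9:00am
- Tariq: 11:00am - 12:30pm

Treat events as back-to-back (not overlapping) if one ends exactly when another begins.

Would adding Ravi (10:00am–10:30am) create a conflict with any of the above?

Yes — it overlaps Kenji

Aoife: ends 9:00am at or before Ravi starts 10:00am → clear.
Kenji: starts 8:00am before Ravi ends 10:30am, and ends 10:30am after Ravi starts 10:00am → overlap.
Tariq: starts 11:00am at or after Ravi ends 10:30am → clear.
Yusuf: starts 12:30pm at or after Ravi ends 10:30am → clear.
Priya: starts 4:00pm at or after Ravi ends 10:30am → clear.
Ravi overlaps Kenji.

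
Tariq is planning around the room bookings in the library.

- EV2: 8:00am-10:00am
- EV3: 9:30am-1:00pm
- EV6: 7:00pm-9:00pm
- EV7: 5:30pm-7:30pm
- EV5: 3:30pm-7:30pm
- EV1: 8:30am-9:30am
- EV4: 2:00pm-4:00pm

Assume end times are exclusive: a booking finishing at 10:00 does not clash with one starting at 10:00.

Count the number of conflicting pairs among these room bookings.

6

Two intervals overlap when each starts before the other ends.
Sorted by start: EV2, EV1, EV3, EV4, EV5, EV7, EV6.
EV1 starts before EV2 ends → EV2 and EV1 overlap.
EV3 starts before EV2 ends → EV2 and EV3 overlap.
EV4 starts after EV2 ends; EV2 is clear from here.
EV3 starts exactly when EV1 ends (back-to-back, no overlap); EV1 is clear from here.
EV4 starts after EV3 ends; EV3 is clear from here.
EV5 starts before EV4 ends → EV4 and EV5 overlap.
EV7 starts after EV4 ends; EV4 is clear from here.
EV7 starts before EV5 ends → EV5 and EV7 overlap.
EV6 starts before EV5 ends → EV5 and EV6 overlap.
EV6 starts before EV7 ends → EV7 and EV6 overlap.
Overlapping pairs: EV1 & EV2, EV2 & EV3, EV4 & EV5, EV5 & EV6, EV5 & EV7, EV6 & EV7 — 6 in total.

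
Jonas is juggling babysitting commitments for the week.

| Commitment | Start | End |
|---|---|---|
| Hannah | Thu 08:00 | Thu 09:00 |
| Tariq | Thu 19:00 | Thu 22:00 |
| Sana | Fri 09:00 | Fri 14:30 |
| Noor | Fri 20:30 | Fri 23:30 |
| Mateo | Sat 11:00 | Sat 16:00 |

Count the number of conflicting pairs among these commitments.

Sorted by start: Hannah, Tariq, Sana, Noor, Mateo.
Tariq starts after Hannah ends, so nothing later overlaps Hannah either.
Sana starts after Tariq ends, so nothing later overlaps Tariq either.
Noor starts after Sana ends, so nothing later overlaps Sana either.
Mateo starts after Noor ends.
No pair overlaps.

0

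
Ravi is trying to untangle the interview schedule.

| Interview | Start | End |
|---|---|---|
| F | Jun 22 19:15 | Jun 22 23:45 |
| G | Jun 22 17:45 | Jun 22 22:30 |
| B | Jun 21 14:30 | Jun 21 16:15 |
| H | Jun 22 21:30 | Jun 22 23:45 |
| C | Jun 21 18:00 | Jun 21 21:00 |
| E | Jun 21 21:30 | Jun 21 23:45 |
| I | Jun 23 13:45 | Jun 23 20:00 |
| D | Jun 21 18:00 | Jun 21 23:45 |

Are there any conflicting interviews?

Yes

Sorted by start: B, C, D, E, G, F, H, I.
C starts after B ends, so B has no further overlaps.
D starts before C ends → C and D overlap.
That's a conflict, so the schedule is not conflict-free.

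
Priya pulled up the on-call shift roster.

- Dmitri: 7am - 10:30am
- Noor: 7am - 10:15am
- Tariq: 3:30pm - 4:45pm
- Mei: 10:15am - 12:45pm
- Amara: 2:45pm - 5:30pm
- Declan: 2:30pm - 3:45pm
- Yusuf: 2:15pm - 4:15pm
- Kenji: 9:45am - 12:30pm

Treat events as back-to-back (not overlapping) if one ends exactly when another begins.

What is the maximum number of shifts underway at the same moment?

4

Walk through starts and ends in time order (an end at T is processed before a start at T):
7am start Dmitri → 1
7am start Noor → 2
9:45am start Kenji → 3
10:15am end Noor → 2
10:15am start Mei → 3
10:30am end Dmitri → 2
12:30pm end Kenji → 1
12:45pm end Mei → 0
2:15pm start Yusuf → 1
2:30pm start Declan → 2
2:45pm start Amara → 3
3:30pm start Tariq → 4
3:45pm end Declan → 3
4:15pm end Yusuf → 2
4:45pm end Tariq → 1
5:30pm end Amara → 0
Peak is 4, at 3:30pm (Amara, Declan, Tariq, Yusuf).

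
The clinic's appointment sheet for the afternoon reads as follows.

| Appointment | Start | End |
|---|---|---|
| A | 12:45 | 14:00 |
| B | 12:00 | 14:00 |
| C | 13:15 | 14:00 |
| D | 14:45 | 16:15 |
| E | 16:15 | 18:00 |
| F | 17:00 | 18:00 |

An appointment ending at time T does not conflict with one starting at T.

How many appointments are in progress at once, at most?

Walk through starts and ends in time order (an end at T is processed before a start at T):
12:00 start B → 1
12:45 start A → 2
13:15 start C → 3
14:00 end A → 2
14:00 end B → 1
14:00 end C → 0
14:45 start D → 1
16:15 end D → 0
16:15 start E → 1
17:00 start F → 2
18:00 end E → 1
18:00 end F → 0
Peak is 3, at 13:15 (A, B, C).

3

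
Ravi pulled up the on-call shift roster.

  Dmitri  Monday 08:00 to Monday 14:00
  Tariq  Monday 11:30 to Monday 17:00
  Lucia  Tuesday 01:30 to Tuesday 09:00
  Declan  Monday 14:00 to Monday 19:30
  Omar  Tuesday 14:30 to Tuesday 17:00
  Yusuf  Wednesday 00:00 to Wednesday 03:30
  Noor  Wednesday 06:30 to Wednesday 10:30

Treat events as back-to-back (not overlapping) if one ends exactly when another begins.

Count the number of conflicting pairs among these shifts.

2

Sorted by start: Dmitri, Tariq, Declan, Lucia, Omar, Yusuf, Noor.
Tariq starts before Dmitri ends → Dmitri and Tariq overlap.
Declan starts exactly when Dmitri ends (back-to-back, no overlap), so nothing later overlaps Dmitri either.
Declan starts before Tariq ends → Tariq and Declan overlap.
Lucia starts after Tariq ends, so nothing later overlaps Tariq either.
Lucia starts after Declan ends, so nothing later overlaps Declan either.
Omar starts after Lucia ends, so nothing later overlaps Lucia either.
Yusuf starts after Omar ends, so nothing later overlaps Omar either.
Noor starts after Yusuf ends.
Overlapping pairs: Declan & Tariq, Dmitri & Tariq — 2 in total.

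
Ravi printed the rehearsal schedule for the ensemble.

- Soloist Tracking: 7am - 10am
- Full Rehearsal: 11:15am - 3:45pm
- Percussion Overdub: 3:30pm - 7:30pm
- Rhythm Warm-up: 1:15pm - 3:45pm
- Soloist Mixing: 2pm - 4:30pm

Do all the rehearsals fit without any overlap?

Two intervals overlap when each starts before the other ends.
Sorted by start: Soloist Tracking, Full Rehearsal, Rhythm Warm-up, Soloist Mixing, Percussion Overdub.
Full Rehearsal starts after Soloist Tracking ends — done with Soloist Tracking.
Rhythm Warm-up starts before Full Rehearsal ends → Full Rehearsal and Rhythm Warm-up overlap.
That's a conflict, so the schedule is not conflict-free.

No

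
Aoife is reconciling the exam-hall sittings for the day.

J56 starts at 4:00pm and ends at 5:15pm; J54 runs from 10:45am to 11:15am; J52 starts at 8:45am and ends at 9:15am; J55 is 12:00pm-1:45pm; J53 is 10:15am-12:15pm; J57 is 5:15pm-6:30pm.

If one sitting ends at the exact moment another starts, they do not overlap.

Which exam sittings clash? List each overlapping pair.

Sorted by start: J52, J53, J54, J55, J56, J57.
J53 starts after J52 ends — done with J52.
J54 starts before J53 ends → J53 and J54 overlap.
J55 starts before J53 ends → J53 and J55 overlap.
J56 starts after J53 ends — done with J53.
J55 starts after J54 ends — done with J54.
J56 starts after J55 ends — done with J55.
J57 starts exactly when J56 ends (back-to-back, no overlap).

J53 & J54, J53 & J55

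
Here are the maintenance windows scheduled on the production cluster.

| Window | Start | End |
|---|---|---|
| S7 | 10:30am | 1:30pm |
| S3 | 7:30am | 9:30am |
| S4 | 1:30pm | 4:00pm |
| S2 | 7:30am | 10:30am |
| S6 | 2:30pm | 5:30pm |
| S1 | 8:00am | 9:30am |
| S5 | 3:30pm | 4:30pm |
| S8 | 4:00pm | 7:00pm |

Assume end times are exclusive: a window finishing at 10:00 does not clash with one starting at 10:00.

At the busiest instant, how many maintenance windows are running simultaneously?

3

Sweep the timeline, counting +1 at each start and −1 at each end (ends before starts at a tie):
7:30am start S2 → 1
7:30am start S3 → 2
8:00am start S1 → 3
9:30am end S1 → 2
9:30am end S3 → 1
10:30am end S2 → 0
10:30am start S7 → 1
1:30pm end S7 → 0
1:30pm start S4 → 1
2:30pm start S6 → 2
3:30pm start S5 → 3
4:00pm end S4 → 2
4:00pm start S8 → 3
4:30pm end S5 → 2
5:30pm end S6 → 1
7:00pm end S8 → 0
Peak is 3, at 8:00am (S1, S2, S3).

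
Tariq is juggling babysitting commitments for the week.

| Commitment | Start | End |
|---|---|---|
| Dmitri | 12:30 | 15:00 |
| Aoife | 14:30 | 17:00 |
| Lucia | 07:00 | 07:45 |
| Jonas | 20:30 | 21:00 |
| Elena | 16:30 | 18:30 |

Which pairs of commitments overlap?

Sorted by start: Lucia, Dmitri, Aoife, Elena, Jonas.
Dmitri starts after Lucia ends; Lucia is clear from here.
Aoife starts before Dmitri ends → Dmitri and Aoife overlap.
Elena starts after Dmitri ends; Dmitri is clear from here.
Elena starts before Aoife ends → Aoife and Elena overlap.
Jonas starts after Aoife ends.
Jonas starts after Elena ends.

Aoife & Dmitri, Aoife & Elena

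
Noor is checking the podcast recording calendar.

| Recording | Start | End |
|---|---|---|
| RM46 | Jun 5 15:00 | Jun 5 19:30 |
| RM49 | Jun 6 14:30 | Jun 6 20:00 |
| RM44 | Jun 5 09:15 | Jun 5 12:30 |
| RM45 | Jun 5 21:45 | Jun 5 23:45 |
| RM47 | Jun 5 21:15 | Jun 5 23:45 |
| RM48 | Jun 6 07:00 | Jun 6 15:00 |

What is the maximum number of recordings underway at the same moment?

2

Walk through starts and ends in time order (an end at T is processed before a start at T):
Jun 5 09:15 start RM44 → 1
Jun 5 12:30 end RM44 → 0
Jun 5 15:00 start RM46 → 1
Jun 5 19:30 end RM46 → 0
Jun 5 21:15 start RM47 → 1
Jun 5 21:45 start RM45 → 2
Jun 5 23:45 end RM45 → 1
Jun 5 23:45 end RM47 → 0
Jun 6 07:00 start RM48 → 1
Jun 6 14:30 start RM49 → 2
Jun 6 15:00 end RM48 → 1
Jun 6 20:00 end RM49 → 0
Peak is 2, at Jun 5 21:45 (RM45, RM47).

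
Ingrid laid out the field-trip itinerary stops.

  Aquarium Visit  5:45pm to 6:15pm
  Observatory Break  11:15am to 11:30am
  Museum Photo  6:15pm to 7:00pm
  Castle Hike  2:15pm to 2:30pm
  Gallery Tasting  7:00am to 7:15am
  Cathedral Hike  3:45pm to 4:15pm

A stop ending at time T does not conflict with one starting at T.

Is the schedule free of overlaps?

Yes

Two intervals overlap when each starts before the other ends.
Sorted by start: Gallery Tasting, Observatory Break, Castle Hike, Cathedral Hike, Aquarium Visit, Museum Photo.
Observatory Break starts after Gallery Tasting ends, so Gallery Tasting has no further overlaps.
Castle Hike starts after Observatory Break ends, so Observatory Break has no further overlaps.
Cathedral Hike starts after Castle Hike ends, so Castle Hike has no further overlaps.
Aquarium Visit starts after Cathedral Hike ends, so Cathedral Hike has no further overlaps.
Museum Photo starts exactly when Aquarium Visit ends (back-to-back, no overlap).
Every pair is clear; the schedule has no overlaps.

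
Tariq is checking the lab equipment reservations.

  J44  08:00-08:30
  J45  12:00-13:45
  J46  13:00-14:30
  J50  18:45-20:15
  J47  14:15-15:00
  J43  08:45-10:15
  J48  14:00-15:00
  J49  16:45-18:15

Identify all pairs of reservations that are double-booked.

Check each pair: they overlap iff neither finishes before the other starts.
Sorted by start: J44, J43, J45, J46, J48, J47, J49, J50.
J43 starts after J44 ends; J44 is clear from here.
J45 starts after J43 ends; J43 is clear from here.
J46 starts before J45 ends → J45 and J46 overlap.
J48 starts after J45 ends; J45 is clear from here.
J48 starts before J46 ends → J46 and J48 overlap.
J47 starts before J46 ends → J46 and J47 overlap.
J49 starts after J46 ends; J46 is clear from here.
J47 starts before J48 ends → J48 and J47 overlap.
J49 starts after J48 ends; J48 is clear from here.
J49 starts after J47 ends; J47 is clear from here.
J50 starts after J49 ends.

J45 & J46, J46 & J47, J46 & J48, J47 & J48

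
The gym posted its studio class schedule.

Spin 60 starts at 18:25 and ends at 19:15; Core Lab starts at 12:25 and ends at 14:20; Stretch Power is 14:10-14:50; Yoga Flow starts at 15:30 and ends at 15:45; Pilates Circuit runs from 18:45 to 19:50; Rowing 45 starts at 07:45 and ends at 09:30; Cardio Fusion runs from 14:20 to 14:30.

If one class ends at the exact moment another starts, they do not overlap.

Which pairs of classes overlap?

Sorted by start: Rowing 45, Core Lab, Stretch Power, Cardio Fusion, Yoga Flow, Spin 60, Pilates Circuit.
Core Lab starts after Rowing 45 ends, so Rowing 45 has no further overlaps.
Stretch Power starts before Core Lab ends → Core Lab and Stretch Power overlap.
Cardio Fusion starts exactly when Core Lab ends (back-to-back, no overlap), so Core Lab has no further overlaps.
Cardio Fusion starts before Stretch Power ends → Stretch Power and Cardio Fusion overlap.
Yoga Flow starts after Stretch Power ends, so Stretch Power has no further overlaps.
Yoga Flow starts after Cardio Fusion ends, so Cardio Fusion has no further overlaps.
Spin 60 starts after Yoga Flow ends, so Yoga Flow has no further overlaps.
Pilates Circuit starts before Spin 60 ends → Spin 60 and Pilates Circuit overlap.

Cardio Fusion & Stretch Power, Core Lab & Stretch Power, Pilates Circuit & Spin 60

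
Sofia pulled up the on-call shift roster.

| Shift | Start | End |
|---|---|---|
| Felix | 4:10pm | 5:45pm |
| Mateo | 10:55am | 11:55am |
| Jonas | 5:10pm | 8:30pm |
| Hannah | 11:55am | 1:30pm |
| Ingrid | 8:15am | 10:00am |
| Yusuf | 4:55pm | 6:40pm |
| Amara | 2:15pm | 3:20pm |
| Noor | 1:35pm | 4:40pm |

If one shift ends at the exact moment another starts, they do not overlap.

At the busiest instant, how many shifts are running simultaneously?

3

Sweep the timeline, counting +1 at each start and −1 at each end (ends before starts at a tie):
8:15am start Ingrid → 1
10:00am end Ingrid → 0
10:55am start Mateo → 1
11:55am end Mateo → 0
11:55am start Hannah → 1
1:30pm end Hannah → 0
1:35pm start Noor → 1
2:15pm start Amara → 2
3:20pm end Amara → 1
4:10pm start Felix → 2
4:40pm end Noor → 1
4:55pm start Yusuf → 2
5:10pm start Jonas → 3
5:45pm end Felix → 2
6:40pm end Yusuf → 1
8:30pm end Jonas → 0
Peak is 3, at 5:10pm (Felix, Jonas, Yusuf).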